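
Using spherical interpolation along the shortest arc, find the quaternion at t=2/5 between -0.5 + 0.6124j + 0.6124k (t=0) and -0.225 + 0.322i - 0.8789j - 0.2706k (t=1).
-0.2286 - 0.1463i + 0.8046j + 0.5282k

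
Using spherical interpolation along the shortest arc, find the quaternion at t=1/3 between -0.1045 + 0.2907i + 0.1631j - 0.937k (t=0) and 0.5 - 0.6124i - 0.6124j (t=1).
-0.293 + 0.4852i + 0.3861j - 0.7277k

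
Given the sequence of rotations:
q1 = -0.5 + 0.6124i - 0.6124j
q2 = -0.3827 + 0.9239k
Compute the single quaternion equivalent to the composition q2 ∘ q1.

q2 · q1 = 0.1913 + 0.3314i + 0.8002j - 0.462k
0.1913 + 0.3314i + 0.8002j - 0.462k


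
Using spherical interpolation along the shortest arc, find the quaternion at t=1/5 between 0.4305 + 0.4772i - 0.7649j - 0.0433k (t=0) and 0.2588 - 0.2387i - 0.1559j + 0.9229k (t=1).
0.4781 + 0.3748i - 0.7597j + 0.2321k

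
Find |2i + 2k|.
√8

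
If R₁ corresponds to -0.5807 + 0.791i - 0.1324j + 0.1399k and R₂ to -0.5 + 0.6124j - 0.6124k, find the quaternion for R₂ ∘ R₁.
0.4571 - 0.3909i - 0.7738j - 0.1987k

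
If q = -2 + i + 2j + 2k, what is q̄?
-2 - i - 2j - 2k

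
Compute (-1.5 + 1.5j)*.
-1.5 - 1.5j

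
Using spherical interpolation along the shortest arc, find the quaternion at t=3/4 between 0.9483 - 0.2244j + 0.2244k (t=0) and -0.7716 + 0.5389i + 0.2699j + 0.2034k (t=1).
0.8601 - 0.4206i - 0.2717j - 0.0977k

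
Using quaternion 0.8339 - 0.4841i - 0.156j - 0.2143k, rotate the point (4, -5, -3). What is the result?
(1.054, -5.645, 4.125)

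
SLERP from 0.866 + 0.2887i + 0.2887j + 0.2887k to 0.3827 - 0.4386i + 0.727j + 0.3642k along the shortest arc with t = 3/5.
0.662 - 0.1614i + 0.6253j + 0.3804k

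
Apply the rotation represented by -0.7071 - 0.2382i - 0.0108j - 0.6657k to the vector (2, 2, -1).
(-1.978, 2.216, 0.42)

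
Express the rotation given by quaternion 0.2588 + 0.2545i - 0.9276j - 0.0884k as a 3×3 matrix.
[[-0.7365, -0.4264, -0.5251], [-0.5179, 0.8548, 0.0323], [0.4351, 0.2957, -0.8504]]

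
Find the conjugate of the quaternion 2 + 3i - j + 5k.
2 - 3i + j - 5k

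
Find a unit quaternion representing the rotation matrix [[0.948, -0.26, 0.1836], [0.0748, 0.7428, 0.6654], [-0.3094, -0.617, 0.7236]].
0.9239 - 0.347i + 0.1334j + 0.0906k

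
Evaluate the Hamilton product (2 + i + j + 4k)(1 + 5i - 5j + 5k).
-18 + 36i + 6j + 4k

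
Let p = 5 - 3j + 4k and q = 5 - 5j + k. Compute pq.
6 + 17i - 40j + 25k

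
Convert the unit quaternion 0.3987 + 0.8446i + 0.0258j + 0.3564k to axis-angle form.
axis = (0.921, 0.0281, 0.3886), θ = 133°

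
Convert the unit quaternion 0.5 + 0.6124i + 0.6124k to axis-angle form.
axis = (√2/2, 0, √2/2), θ = 2π/3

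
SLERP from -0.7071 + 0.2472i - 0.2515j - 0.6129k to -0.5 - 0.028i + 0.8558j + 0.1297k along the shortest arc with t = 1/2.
-0.8322 + 0.1511i + 0.4166j - 0.3331k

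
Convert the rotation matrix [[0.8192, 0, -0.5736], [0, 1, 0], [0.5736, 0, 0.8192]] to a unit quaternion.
0.9537 - 0.3007j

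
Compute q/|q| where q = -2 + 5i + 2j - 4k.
-0.2857 + 0.7143i + 0.2857j - 0.5714k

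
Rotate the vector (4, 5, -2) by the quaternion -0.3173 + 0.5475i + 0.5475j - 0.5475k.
(2.358, 3.297, -5.345)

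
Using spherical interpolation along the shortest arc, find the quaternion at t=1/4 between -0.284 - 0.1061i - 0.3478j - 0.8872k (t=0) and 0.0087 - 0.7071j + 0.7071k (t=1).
-0.2403 - 0.0888i - 0.0689j - 0.9642k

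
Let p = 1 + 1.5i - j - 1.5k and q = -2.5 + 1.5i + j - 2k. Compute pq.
-6.75 + 1.25i + 4.25j + 4.75k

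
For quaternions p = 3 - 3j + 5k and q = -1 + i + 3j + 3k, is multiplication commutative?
No: pq = -9 - 21i + 17j + 7k ≠ -9 + 27i + 7j + k = qp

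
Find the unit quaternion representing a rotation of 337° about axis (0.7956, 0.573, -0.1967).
-0.9799 + 0.1586i + 0.1142j - 0.0392k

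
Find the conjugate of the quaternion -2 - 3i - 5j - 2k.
-2 + 3i + 5j + 2k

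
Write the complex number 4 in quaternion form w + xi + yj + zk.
4 + 0i + 0j + 0k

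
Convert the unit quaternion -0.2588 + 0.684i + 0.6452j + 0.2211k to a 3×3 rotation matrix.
[[0.0697, 0.9971, -0.0315], [0.7682, -0.0335, 0.6393], [0.6364, -0.0687, -0.7683]]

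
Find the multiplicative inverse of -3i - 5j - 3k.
0.0698i + 0.1163j + 0.0698k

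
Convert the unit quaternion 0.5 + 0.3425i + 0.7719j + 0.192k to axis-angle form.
axis = (0.3955, 0.8913, 0.2217), θ = 2π/3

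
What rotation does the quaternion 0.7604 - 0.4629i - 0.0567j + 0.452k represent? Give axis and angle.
axis = (-0.7127, -0.0873, 0.696), θ = 81°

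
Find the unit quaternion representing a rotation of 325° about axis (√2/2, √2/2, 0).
-0.9537 + 0.2126i + 0.2126j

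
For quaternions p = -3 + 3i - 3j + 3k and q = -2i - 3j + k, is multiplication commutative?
No: pq = -6 + 12i - 18k ≠ -6 + 18j + 12k = qp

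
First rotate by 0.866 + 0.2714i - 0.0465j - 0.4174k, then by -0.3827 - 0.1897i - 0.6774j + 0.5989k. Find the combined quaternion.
-0.0615 + 0.0425i - 0.4855j + 0.8711k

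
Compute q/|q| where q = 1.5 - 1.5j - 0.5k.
0.6882 - 0.6882j - 0.2294k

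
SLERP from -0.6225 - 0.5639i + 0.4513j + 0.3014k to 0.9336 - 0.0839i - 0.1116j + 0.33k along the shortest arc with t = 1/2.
-0.903 - 0.2785i + 0.3267j - 0.0166k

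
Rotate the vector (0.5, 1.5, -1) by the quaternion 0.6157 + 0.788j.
(-1.091, 1.5, -0.243)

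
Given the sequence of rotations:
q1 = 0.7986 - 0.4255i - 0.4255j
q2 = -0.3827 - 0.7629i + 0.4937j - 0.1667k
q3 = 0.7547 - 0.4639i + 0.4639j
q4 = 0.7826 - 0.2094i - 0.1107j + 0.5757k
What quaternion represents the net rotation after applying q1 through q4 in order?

q2 · q1 = -0.4202 - 0.5173i + 0.628j + 0.4016k
q3 · q2 · q1 = -0.8484 - 0.0092i + 0.4653j + 0.2517k
q4 · q3 · q2 · q1 = -0.7593 - 0.1253i + 0.5055j - 0.3899k
-0.7593 - 0.1253i + 0.5055j - 0.3899k


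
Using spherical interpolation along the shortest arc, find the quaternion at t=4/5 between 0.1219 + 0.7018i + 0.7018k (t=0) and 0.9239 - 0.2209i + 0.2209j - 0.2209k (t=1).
-0.8052 + 0.3946i - 0.2006j + 0.3946k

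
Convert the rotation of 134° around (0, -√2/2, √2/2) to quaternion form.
0.3907 - 0.6509j + 0.6509k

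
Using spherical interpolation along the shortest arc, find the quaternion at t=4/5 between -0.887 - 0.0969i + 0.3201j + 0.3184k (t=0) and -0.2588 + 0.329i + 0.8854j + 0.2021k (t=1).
-0.4294 + 0.2574i + 0.8296j + 0.2472k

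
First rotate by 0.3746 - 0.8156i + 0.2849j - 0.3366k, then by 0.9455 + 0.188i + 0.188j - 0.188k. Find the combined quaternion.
0.3907 - 0.7104i + 0.5564j - 0.1818k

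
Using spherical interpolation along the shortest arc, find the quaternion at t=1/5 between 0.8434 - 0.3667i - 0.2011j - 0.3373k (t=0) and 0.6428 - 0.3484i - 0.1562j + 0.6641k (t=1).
0.8823 - 0.4003i - 0.2111j - 0.1296k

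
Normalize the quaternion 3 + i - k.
0.9045 + 0.3015i - 0.3015k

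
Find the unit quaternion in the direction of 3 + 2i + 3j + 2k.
0.5883 + 0.3922i + 0.5883j + 0.3922k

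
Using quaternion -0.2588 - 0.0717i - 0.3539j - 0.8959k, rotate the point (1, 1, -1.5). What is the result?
(-1.736, -0.997, -0.492)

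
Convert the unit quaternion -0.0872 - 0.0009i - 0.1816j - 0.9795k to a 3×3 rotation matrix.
[[-0.9848, -0.1705, 0.0334], [0.1712, -0.9188, 0.3556], [-0.0299, 0.3559, 0.934]]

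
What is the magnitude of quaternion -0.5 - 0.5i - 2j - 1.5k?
2.598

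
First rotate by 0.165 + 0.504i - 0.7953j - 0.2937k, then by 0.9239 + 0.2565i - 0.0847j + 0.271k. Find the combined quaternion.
0.0354 + 0.7484i - 0.5368j - 0.3879k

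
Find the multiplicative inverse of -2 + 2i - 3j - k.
-0.1111 - 0.1111i + 0.1667j + 0.0556k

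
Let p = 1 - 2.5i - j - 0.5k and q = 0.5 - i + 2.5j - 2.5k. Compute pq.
-0.75 + 1.5i - 3.75j - 10k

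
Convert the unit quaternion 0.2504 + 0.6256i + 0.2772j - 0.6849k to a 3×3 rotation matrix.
[[-0.0919, 0.6898, -0.7181], [0.0038, -0.7209, -0.693], [-0.9958, -0.0664, 0.0636]]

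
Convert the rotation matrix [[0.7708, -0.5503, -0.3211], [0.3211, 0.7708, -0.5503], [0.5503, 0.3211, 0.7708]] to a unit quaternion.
0.91 + 0.2394i - 0.2394j + 0.2394k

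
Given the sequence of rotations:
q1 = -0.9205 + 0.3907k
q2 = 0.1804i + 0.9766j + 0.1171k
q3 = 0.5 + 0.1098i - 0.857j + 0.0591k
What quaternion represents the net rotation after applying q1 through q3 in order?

q2 · q1 = -0.0458 + 0.2155i - 0.9694j - 0.1078k
q3 · q2 · q1 = -0.871 + 0.2524i - 0.4209j + 0.0216k
-0.871 + 0.2524i - 0.4209j + 0.0216k


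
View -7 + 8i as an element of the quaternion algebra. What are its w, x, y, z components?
-7 + 8i + 0j + 0k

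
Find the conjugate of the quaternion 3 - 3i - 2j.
3 + 3i + 2j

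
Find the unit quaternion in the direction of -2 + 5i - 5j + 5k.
-0.225 + 0.5625i - 0.5625j + 0.5625k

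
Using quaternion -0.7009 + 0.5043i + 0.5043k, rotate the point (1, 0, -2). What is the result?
(-0.526, -2.121, -0.474)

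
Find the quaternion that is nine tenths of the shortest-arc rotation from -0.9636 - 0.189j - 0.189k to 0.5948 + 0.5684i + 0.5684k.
-0.6554 - 0.5231i - 0.0212j - 0.5443k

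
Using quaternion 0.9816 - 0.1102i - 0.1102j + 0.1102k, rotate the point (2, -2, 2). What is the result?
(1.806, -1.037, 2.768)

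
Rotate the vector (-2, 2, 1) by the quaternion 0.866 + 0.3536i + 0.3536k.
(-2.475, -0.838, 1.475)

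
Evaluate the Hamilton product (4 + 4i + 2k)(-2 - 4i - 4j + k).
6 - 16i - 28j - 16k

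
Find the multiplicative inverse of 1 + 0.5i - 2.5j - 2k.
0.087 - 0.0435i + 0.2174j + 0.1739k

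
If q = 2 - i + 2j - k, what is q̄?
2 + i - 2j + k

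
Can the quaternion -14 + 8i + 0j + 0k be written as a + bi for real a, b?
Yes. The quaternion -14 + 8i has j- and k-coefficients y = z = 0, so it lies in the complex subalgebra spanned by 1 and i.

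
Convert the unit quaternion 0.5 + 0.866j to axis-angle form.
axis = (0, 1, 0), θ = 2π/3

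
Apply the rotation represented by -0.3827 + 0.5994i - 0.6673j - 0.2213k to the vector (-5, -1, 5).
(2.139, 6.74, 0.998)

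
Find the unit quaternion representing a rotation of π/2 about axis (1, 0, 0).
0.7071 + 0.7071i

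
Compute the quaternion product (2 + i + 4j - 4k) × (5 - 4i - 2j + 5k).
42 + 9i + 27j + 4k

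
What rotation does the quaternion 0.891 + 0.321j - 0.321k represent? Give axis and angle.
axis = (0, √2/2, -√2/2), θ = 54°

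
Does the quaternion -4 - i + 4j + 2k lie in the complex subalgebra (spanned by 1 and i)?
No. The quaternion -4 - i + 4j + 2k has j-coefficient y = 4 and k-coefficient z = 2, not both zero, so it does not lie in the complex subalgebra spanned by 1 and i.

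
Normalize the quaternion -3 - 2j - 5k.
-0.4867 - 0.3244j - 0.8111k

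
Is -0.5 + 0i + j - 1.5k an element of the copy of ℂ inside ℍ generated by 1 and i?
No. The quaternion -0.5 + j - 1.5k has j-coefficient y = 1 and k-coefficient z = -1.5, not both zero, so it does not lie in the complex subalgebra spanned by 1 and i.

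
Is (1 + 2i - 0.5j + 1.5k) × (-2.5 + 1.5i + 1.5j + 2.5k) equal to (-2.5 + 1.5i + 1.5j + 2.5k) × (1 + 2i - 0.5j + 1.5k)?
No: pq = -8.5 - 7i + 2.5k ≠ -8.5 + 5.5j - 5k = qp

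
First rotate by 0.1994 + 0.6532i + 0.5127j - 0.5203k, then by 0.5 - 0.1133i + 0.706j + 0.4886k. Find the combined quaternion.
0.066 - 0.3138i + 0.6573j - 0.682k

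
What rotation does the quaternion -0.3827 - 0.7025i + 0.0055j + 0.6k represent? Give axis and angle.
axis = (-0.7604, 0.006, 0.6494), θ = 5π/4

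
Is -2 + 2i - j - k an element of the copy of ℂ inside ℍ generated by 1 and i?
No. The quaternion -2 + 2i - j - k has j-coefficient y = -1 and k-coefficient z = -1, not both zero, so it does not lie in the complex subalgebra spanned by 1 and i.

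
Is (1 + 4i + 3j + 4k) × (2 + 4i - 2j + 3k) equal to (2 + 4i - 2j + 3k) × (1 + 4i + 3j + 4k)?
No: pq = -20 + 29i + 8j - 9k ≠ -20 - 5i + 31k = qp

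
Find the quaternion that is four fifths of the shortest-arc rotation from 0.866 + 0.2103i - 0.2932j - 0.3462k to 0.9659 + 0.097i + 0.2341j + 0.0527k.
0.9831 + 0.1254i + 0.1295j - 0.0314k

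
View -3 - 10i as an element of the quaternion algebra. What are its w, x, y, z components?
-3 - 10i + 0j + 0k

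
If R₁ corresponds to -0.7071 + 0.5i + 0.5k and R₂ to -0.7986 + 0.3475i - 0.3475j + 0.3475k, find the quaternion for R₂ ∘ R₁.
0.2172 - 0.8188i + 0.2457j - 0.4713k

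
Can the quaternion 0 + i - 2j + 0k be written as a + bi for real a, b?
No. The quaternion i - 2j has j-coefficient y = -2 and k-coefficient z = 0, not both zero, so it does not lie in the complex subalgebra spanned by 1 and i.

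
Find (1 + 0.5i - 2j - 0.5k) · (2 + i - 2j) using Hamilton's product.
-2.5 + i - 6.5j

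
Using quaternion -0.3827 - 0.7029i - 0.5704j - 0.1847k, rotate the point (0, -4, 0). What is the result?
(-2.642, 0.225, -2.995)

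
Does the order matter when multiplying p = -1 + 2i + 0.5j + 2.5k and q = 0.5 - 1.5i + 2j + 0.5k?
Yes: pq = 0.25 - 2.25i - 6.5j + 5.5k ≠ 0.25 + 7.25i + 3j - 4k = qp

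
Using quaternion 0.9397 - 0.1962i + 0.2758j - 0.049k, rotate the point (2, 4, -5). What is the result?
(-1.066, 1.564, -6.436)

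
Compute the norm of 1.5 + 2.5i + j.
3.082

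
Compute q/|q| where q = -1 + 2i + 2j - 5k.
-0.1715 + 0.343i + 0.343j - 0.8575k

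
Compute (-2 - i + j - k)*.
-2 + i - j + k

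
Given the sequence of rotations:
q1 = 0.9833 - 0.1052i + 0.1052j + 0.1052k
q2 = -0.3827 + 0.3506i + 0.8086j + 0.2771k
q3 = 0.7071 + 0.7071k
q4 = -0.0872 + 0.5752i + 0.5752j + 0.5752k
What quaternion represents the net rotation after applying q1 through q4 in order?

q2 · q1 = -0.4536 + 0.4409i + 0.6888j + 0.3542k
q3 · q2 · q1 = -0.5712 - 0.1753i + 0.7988j - 0.0703k
q4 · q3 · q2 · q1 = -0.2684 - 0.8132i - 0.4586j + 0.2379k
-0.2684 - 0.8132i - 0.4586j + 0.2379k


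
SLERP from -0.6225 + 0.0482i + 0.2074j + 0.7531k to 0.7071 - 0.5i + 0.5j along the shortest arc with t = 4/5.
-0.7806 + 0.4519i - 0.3867j + 0.1922k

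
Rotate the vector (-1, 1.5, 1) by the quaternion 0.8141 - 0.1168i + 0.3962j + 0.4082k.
(-0.939, 0.901, 1.599)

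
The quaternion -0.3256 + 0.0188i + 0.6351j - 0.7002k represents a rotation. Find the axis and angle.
axis = (0.0199, 0.6717, -0.7406), θ = 218°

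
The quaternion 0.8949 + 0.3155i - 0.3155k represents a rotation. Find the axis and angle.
axis = (√2/2, 0, -√2/2), θ = 53°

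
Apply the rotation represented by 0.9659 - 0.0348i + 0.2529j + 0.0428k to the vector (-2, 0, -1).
(-2.222, -0.219, 0.113)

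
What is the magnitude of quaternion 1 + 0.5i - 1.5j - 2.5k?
3.122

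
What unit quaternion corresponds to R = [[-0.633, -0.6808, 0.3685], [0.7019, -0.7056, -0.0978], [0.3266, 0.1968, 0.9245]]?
0.3827 + 0.1924i + 0.0274j + 0.9032k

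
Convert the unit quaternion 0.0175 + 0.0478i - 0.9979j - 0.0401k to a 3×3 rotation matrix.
[[-0.9948, -0.094, -0.0388], [-0.0968, 0.9922, 0.0784], [0.0311, 0.0817, -0.9962]]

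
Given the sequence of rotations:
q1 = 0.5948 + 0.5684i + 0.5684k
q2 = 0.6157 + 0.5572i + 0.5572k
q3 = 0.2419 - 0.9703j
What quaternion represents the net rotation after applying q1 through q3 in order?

q2 · q1 = -0.2672 + 0.6814i + 0.6814k
q3 · q2 · q1 = -0.0646 - 0.4963i + 0.2593j + 0.826k
-0.0646 - 0.4963i + 0.2593j + 0.826k


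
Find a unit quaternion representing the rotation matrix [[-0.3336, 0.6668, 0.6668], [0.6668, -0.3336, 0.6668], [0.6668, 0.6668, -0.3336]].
0.5774i + 0.5774j + 0.5774k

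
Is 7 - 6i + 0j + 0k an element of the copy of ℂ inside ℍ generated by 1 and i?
Yes. The quaternion 7 - 6i has j- and k-coefficients y = z = 0, so it lies in the complex subalgebra spanned by 1 and i.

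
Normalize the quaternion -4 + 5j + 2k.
-0.5963 + 0.7454j + 0.2981k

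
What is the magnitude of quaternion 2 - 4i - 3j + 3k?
√38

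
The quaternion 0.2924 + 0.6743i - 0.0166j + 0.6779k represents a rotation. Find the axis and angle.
axis = (0.7051, -0.0174, 0.7089), θ = 146°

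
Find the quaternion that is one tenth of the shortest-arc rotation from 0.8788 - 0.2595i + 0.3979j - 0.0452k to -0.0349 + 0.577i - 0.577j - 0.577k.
0.8343 - 0.3184i + 0.4491j + 0.0307k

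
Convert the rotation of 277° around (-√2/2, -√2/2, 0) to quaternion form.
-0.749 - 0.4685i - 0.4685j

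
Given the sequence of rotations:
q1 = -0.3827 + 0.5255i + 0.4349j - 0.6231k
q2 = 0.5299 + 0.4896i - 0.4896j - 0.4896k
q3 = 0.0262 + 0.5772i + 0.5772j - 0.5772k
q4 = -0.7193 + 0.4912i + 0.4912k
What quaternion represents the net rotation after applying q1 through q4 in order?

q2 · q1 = -0.5522 + 0.6091i + 0.4656j + 0.3274k
q3 · q2 · q1 = -0.4458 + 0.1549i - 0.8471j + 0.2445k
q4 · q3 · q2 · q1 = 0.1245 + 0.0857i + 0.5653j - 0.8109k
0.1245 + 0.0857i + 0.5653j - 0.8109k


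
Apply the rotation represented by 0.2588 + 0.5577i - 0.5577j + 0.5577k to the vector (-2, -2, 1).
(2.643, 0.244, -1.399)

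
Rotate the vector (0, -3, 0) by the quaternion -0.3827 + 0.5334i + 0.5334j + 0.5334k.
(-2.932, 0.414, -0.482)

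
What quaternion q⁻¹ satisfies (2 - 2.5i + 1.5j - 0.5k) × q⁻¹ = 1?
0.1569 + 0.1961i - 0.1176j + 0.0392k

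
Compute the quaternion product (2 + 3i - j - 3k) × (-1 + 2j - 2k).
-6 + 5i + 11j + 5k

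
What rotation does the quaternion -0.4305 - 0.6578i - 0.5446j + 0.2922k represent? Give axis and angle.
axis = (-0.7288, -0.6034, 0.3237), θ = 231°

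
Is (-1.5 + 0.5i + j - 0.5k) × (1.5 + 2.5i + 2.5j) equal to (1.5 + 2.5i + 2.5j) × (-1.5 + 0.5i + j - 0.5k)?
No: pq = -6 - 1.75i - 3.5j - 2k ≠ -6 - 4.25i - j + 0.5k = qp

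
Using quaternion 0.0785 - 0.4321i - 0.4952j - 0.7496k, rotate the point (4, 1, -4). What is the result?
(-4.192, -2.497, 3.032)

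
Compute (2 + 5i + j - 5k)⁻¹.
0.0364 - 0.0909i - 0.0182j + 0.0909k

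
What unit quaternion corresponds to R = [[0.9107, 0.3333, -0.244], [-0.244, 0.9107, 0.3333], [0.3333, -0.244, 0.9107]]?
0.9659 - 0.1494i - 0.1494j - 0.1494k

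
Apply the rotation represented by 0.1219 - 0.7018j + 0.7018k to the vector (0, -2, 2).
(0, -2, 2)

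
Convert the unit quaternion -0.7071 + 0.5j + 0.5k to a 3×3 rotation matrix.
[[0, 0.7071, -0.7071], [-0.7071, 0.5, 0.5], [0.7071, 0.5, 0.5]]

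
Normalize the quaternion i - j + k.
0.5774i - 0.5774j + 0.5774k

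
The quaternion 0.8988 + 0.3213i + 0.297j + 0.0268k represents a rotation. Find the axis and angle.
axis = (0.733, 0.6775, 0.0611), θ = 52°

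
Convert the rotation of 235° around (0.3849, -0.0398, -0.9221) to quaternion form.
-0.4617 + 0.3414i - 0.0353j - 0.8179k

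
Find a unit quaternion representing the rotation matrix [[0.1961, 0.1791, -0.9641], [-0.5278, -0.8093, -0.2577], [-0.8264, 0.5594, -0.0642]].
0.284 + 0.7193i - 0.1212j - 0.6223k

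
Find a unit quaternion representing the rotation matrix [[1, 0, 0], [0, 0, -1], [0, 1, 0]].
0.7071 + 0.7071i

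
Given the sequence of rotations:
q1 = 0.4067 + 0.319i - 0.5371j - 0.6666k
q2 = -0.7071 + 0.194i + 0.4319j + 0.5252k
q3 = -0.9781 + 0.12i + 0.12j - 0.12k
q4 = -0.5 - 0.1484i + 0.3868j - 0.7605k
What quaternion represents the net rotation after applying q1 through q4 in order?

q2 · q1 = 0.2326 - 0.1525i + 0.8523j + 0.443k
q3 · q2 · q1 = -0.2583 + 0.3325i - 0.8406j - 0.3406k
q4 · q3 · q2 · q1 = 0.2446 - 0.8989i + 0.017j + 0.3629k
0.2446 - 0.8989i + 0.017j + 0.3629k


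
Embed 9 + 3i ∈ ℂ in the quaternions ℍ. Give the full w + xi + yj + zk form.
9 + 3i + 0j + 0k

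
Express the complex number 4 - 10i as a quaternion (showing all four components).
4 - 10i + 0j + 0k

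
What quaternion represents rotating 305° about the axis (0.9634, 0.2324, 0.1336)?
-0.887 + 0.4448i + 0.1073j + 0.0617k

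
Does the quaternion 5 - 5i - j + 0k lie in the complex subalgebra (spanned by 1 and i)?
No. The quaternion 5 - 5i - j has j-coefficient y = -1 and k-coefficient z = 0, not both zero, so it does not lie in the complex subalgebra spanned by 1 and i.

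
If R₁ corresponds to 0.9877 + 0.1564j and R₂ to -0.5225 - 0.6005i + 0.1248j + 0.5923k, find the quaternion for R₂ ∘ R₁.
-0.5356 - 0.6857i + 0.0415j + 0.4911k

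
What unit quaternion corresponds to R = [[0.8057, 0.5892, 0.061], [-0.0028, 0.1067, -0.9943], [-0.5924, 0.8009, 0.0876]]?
0.7071 + 0.6347i + 0.231j - 0.2093k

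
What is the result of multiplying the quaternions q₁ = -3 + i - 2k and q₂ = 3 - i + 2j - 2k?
-12 + 10i - 2j + 2k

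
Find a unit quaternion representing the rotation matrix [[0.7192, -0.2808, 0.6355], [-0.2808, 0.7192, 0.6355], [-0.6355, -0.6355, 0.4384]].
0.8481 - 0.3747i + 0.3747j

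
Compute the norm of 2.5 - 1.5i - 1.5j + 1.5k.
√13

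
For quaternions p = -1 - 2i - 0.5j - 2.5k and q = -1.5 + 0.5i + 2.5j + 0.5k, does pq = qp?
No: pq = 5 + 8.5i - 2j - 1.5k ≠ 5 - 3.5i - 1.5j + 8k = qp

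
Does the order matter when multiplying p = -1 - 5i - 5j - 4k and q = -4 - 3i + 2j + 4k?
Yes: pq = 15 + 11i + 50j - 13k ≠ 15 + 35i - 14j + 37k = qp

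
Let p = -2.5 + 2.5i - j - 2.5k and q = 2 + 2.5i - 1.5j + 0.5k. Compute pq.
-11.5 - 5.5i - 5.75j - 7.5k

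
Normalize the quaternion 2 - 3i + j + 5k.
0.3203 - 0.4804i + 0.1601j + 0.8006k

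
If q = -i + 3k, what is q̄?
i - 3k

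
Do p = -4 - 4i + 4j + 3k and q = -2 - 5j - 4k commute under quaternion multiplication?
No: pq = 40 + 7i - 4j + 30k ≠ 40 + 9i + 28j - 10k = qp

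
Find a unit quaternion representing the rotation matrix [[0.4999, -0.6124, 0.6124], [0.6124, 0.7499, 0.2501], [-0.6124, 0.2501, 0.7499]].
0.866 + 0.3536j + 0.3536k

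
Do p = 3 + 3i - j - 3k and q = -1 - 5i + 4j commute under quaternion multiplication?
No: pq = 16 - 6i + 28j + 10k ≠ 16 - 30i - 2j - 4k = qp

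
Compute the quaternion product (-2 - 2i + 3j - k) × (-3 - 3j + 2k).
17 + 9i + j + 5k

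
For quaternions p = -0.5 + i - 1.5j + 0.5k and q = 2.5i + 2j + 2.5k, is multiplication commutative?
No: pq = -0.75 - 6i - 2.25j + 4.5k ≠ -0.75 + 3.5i + 0.25j - 7k = qp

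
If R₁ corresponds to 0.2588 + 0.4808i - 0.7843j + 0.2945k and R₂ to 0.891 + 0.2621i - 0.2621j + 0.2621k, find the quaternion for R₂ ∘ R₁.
-0.1782 + 0.6246i - 0.7178j + 0.2507k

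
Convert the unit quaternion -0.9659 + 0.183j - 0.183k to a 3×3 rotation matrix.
[[0.866, -0.3535, -0.3535], [0.3535, 0.933, -0.067], [0.3535, -0.067, 0.933]]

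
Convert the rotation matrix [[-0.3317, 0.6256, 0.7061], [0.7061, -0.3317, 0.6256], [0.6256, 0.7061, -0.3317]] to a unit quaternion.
0.0349 + 0.577i + 0.577j + 0.577k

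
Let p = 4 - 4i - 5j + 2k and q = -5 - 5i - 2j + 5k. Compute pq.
-60 - 21i + 27j - 7k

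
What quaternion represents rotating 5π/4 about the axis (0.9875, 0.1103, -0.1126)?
-0.3827 + 0.9123i + 0.1019j - 0.104k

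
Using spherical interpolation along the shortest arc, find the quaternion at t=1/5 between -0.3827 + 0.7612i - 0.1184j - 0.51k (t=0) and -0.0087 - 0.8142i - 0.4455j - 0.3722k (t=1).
-0.3334 + 0.8742i + 0.0092j - 0.3529k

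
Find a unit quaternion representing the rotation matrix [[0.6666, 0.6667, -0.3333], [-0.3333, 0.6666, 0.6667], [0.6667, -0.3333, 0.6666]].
0.866 - 0.2887i - 0.2887j - 0.2887k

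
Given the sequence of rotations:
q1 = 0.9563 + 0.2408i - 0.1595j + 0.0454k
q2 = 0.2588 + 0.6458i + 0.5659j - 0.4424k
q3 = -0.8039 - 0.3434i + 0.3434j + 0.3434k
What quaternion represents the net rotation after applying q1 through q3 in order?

q2 · q1 = 0.2023 + 0.635i + 0.364j - 0.6506k
q3 · q2 · q1 = 0.1538 - 0.9284i - 0.2285j + 0.2494k
0.1538 - 0.9284i - 0.2285j + 0.2494k


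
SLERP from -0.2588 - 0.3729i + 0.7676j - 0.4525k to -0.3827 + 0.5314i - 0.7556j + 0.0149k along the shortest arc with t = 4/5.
0.2614 - 0.5262i + 0.8012j - 0.1133k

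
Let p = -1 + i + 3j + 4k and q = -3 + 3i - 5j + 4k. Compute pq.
-1 + 26i + 4j - 30k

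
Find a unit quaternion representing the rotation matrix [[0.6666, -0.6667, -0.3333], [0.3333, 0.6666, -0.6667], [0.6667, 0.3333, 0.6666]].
0.866 + 0.2887i - 0.2887j + 0.2887k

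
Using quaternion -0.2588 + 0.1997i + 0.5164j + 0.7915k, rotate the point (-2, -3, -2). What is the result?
(-0.373, -0.437, -4.083)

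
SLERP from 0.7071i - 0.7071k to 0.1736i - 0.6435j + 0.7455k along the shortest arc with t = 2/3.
0.1581i + 0.4896j - 0.8575k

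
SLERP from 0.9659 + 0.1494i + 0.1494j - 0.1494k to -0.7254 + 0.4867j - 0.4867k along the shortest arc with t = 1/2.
0.959 + 0.0847i - 0.1913j + 0.1913k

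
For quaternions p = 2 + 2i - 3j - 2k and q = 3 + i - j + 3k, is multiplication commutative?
No: pq = 7 - 3i - 19j + k ≠ 7 + 19i - 3j - k = qp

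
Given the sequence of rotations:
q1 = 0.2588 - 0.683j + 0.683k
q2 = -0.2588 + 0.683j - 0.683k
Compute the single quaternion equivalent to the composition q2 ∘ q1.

q2 · q1 = 0.866 + 0.3535j - 0.3535k
0.866 + 0.3535j - 0.3535k


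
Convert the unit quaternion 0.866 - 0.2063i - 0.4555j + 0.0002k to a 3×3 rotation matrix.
[[0.585, 0.1876, -0.789], [0.1883, 0.9149, 0.3571], [0.7888, -0.3575, 0.4999]]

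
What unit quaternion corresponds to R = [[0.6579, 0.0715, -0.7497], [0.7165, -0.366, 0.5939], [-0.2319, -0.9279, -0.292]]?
-0.5 + 0.7609i + 0.2589j - 0.3225k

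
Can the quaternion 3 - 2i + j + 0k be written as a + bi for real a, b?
No. The quaternion 3 - 2i + j has j-coefficient y = 1 and k-coefficient z = 0, not both zero, so it does not lie in the complex subalgebra spanned by 1 and i.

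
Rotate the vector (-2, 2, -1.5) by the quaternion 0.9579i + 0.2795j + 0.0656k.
(-0.788, -2.813, 1.309)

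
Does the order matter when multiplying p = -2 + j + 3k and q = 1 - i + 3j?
Yes: pq = -5 - 7i - 8j + 4k ≠ -5 + 11i - 2j + 2k = qp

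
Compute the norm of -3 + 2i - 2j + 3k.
√26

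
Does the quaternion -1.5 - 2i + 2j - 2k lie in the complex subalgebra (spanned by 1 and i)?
No. The quaternion -1.5 - 2i + 2j - 2k has j-coefficient y = 2 and k-coefficient z = -2, not both zero, so it does not lie in the complex subalgebra spanned by 1 and i.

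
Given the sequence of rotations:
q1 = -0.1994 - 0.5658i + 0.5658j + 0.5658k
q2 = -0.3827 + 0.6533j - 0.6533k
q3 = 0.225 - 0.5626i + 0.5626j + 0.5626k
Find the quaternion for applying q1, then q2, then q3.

q2 · q1 = 0.0763 + 0.9558i + 0.0228j + 0.2834k
q3 · q2 · q1 = 0.3826 + 0.3187i + 0.7452j - 0.4439k
0.3826 + 0.3187i + 0.7452j - 0.4439k


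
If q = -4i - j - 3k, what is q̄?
4i + j + 3k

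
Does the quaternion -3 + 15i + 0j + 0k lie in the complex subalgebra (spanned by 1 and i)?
Yes. The quaternion -3 + 15i has j- and k-coefficients y = z = 0, so it lies in the complex subalgebra spanned by 1 and i.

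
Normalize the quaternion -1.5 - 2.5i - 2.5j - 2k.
-0.3464 - 0.5774i - 0.5774j - 0.4619k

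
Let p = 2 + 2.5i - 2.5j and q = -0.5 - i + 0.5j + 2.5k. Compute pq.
2.75 - 9.5i - 4j + 3.75k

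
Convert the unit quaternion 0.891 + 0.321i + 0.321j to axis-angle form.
axis = (√2/2, √2/2, 0), θ = 54°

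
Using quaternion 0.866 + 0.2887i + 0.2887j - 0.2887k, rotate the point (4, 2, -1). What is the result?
(3.667, 0.667, -2.667)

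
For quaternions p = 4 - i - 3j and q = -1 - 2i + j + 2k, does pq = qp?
No: pq = -3 - 13i + 9j + k ≠ -3 - i + 5j + 15k = qp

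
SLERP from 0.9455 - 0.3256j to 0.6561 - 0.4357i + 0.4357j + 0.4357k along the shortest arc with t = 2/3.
0.8662 - 0.3252i + 0.1955j + 0.3252k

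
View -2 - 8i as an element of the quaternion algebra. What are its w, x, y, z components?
-2 - 8i + 0j + 0k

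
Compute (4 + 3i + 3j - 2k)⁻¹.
0.1053 - 0.0789i - 0.0789j + 0.0526k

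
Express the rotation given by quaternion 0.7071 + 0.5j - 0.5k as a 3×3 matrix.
[[0, 0.7071, 0.7071], [-0.7071, 0.5, -0.5], [-0.7071, -0.5, 0.5]]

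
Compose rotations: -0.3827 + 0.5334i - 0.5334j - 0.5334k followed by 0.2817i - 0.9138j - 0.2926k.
-0.7938 + 0.2235i + 0.3439j + 0.4491k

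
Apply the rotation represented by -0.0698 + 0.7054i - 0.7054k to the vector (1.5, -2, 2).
(-1.786, 2.325, -1.286)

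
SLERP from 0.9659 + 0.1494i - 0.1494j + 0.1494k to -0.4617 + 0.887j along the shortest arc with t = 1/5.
0.9258 + 0.1266i - 0.3328j + 0.1266k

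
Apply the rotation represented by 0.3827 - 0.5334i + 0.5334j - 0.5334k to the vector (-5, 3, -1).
(-0.769, 4.633, -3.598)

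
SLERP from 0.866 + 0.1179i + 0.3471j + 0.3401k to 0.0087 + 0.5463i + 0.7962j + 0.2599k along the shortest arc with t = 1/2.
0.516 + 0.3918i + 0.6745j + 0.354k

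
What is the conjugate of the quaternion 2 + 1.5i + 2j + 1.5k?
2 - 1.5i - 2j - 1.5k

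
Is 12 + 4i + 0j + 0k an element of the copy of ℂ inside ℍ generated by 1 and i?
Yes. The quaternion 12 + 4i has j- and k-coefficients y = z = 0, so it lies in the complex subalgebra spanned by 1 and i.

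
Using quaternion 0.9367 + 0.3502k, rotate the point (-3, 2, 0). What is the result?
(-3.576, -0.459, 0)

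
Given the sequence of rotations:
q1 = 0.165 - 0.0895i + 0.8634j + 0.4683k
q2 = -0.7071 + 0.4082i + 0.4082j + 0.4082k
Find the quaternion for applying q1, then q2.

q2 · q1 = -0.6237 - 0.0306i - 0.7709j + 0.1252k
-0.6237 - 0.0306i - 0.7709j + 0.1252k


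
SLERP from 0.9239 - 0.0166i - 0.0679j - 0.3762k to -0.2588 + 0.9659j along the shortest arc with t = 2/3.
0.5984 - 0.0071i - 0.7848j - 0.1612k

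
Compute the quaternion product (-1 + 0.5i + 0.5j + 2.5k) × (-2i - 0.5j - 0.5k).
2.5 + 3i - 4.25j + 1.25k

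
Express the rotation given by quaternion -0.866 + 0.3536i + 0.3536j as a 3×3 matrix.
[[0.7499, 0.2501, -0.6124], [0.2501, 0.7499, 0.6124], [0.6124, -0.6124, 0.4999]]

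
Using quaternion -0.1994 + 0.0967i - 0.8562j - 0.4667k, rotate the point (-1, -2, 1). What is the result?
(1.856, -0.274, -1.574)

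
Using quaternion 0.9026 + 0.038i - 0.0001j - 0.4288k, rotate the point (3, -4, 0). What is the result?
(-1.199, -4.84, -0.372)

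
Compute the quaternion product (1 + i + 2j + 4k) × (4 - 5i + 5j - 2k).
7 - 25i - 5j + 29k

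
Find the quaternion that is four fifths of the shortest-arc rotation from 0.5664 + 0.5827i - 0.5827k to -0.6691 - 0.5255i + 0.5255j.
0.6843 + 0.5682i - 0.4382j - 0.13k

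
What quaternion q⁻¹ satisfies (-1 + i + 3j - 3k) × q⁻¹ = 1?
-0.05 - 0.05i - 0.15j + 0.15k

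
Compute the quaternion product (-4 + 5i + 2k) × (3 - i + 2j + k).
-9 + 15i - 15j + 12k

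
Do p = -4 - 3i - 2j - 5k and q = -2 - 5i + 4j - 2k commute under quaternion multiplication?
No: pq = -9 + 50i + 7j - 4k ≠ -9 + 2i - 31j + 40k = qp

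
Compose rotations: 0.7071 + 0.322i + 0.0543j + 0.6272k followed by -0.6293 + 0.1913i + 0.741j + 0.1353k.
-0.6317 + 0.39i + 0.4134j - 0.5272k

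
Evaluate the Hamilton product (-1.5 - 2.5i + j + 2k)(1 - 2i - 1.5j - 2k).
-1 + 1.5i - 5.75j + 10.75k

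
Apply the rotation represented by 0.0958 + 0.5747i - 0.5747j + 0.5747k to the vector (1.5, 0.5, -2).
(-1.968, 0.555, 1.523)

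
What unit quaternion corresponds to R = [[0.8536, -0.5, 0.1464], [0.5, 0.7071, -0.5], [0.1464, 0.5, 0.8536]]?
0.9239 + 0.2706i + 0.2706k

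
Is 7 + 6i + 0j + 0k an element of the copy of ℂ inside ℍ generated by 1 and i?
Yes. The quaternion 7 + 6i has j- and k-coefficients y = z = 0, so it lies in the complex subalgebra spanned by 1 and i.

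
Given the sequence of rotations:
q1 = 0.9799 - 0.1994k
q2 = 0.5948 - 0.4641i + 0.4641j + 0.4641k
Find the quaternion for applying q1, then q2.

q2 · q1 = 0.6754 - 0.5473i + 0.3622j + 0.3362k
0.6754 - 0.5473i + 0.3622j + 0.3362k


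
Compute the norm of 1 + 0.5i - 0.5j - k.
1.581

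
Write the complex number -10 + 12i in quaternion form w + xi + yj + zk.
-10 + 12i + 0j + 0k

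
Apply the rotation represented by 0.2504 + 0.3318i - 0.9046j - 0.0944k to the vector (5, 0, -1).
(-2.756, -3.242, 2.809)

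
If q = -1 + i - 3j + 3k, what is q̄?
-1 - i + 3j - 3k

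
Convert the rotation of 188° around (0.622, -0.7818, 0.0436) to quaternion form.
-0.0698 + 0.6205i - 0.7799j + 0.0435k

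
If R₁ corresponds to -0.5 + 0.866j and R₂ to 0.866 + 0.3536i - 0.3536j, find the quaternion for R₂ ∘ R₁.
-0.1268 - 0.1768i + 0.9268j + 0.3062k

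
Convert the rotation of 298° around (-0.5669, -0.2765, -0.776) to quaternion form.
-0.8572 - 0.292i - 0.1424j - 0.3997k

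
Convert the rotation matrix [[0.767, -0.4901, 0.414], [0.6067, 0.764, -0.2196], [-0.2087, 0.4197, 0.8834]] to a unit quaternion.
0.9239 + 0.173i + 0.1685j + 0.2968k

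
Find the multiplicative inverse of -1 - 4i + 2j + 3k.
-0.0333 + 0.1333i - 0.0667j - 0.1k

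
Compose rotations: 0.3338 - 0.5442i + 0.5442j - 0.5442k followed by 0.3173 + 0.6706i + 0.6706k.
0.8358 - 0.3138i + 0.1727j + 0.4161k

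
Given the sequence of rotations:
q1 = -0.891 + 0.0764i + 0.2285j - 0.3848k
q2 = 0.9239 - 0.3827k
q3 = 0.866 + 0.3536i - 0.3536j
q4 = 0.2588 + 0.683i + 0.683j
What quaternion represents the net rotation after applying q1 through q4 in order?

q2 · q1 = -0.9705 + 0.158i + 0.1819j - 0.0145k
q3 · q2 · q1 = -0.832 - 0.2012i + 0.5058j + 0.1076k
q4 · q3 · q2 · q1 = -0.4234 - 0.5468i - 0.5108j + 0.5107k
-0.4234 - 0.5468i - 0.5108j + 0.5107k


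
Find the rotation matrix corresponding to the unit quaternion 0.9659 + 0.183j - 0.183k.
[[0.866, 0.3535, 0.3535], [-0.3535, 0.933, -0.067], [-0.3535, -0.067, 0.933]]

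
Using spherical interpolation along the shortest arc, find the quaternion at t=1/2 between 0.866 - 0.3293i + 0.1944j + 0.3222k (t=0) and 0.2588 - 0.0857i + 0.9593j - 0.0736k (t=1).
0.6686 - 0.2467i + 0.6858j + 0.1478k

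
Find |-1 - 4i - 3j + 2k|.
√30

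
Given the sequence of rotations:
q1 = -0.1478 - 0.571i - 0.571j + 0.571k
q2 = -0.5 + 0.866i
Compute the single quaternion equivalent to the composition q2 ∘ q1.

q2 · q1 = 0.5684 + 0.1575i - 0.209j - 0.78k
0.5684 + 0.1575i - 0.209j - 0.78k


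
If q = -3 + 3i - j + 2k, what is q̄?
-3 - 3i + j - 2k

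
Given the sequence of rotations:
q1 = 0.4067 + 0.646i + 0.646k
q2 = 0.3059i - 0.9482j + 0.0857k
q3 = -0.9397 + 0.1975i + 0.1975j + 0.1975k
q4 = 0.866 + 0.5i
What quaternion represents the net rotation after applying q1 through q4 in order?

q2 · q1 = -0.253 - 0.4881i - 0.5279j + 0.6474k
q3 · q2 · q1 = 0.3105 + 0.6408i + 0.2218j - 0.6662k
q4 · q3 · q2 · q1 = -0.0515 + 0.7102i + 0.5252j - 0.466k
-0.0515 + 0.7102i + 0.5252j - 0.466k


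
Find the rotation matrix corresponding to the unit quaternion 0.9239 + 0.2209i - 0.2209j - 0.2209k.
[[0.8048, 0.3106, -0.5058], [-0.5058, 0.8048, -0.3106], [0.3106, 0.5058, 0.8048]]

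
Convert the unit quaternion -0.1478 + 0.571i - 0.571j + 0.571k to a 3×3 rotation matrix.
[[-0.3042, -0.4833, 0.8209], [-0.8209, -0.3042, -0.4833], [0.4833, -0.8209, -0.3042]]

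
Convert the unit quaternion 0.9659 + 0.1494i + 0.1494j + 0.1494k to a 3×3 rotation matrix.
[[0.9107, -0.244, 0.3333], [0.3333, 0.9107, -0.244], [-0.244, 0.3333, 0.9107]]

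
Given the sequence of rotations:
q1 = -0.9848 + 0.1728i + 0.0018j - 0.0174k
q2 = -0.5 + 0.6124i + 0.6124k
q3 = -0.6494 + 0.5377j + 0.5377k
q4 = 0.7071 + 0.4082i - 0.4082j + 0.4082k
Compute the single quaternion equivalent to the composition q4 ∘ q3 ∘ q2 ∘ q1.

q2 · q1 = 0.3972 - 0.6906i + 0.1156j - 0.5933k
q3 · q2 · q1 = -0.0011 + 0.0673i - 0.2328j + 0.9702k
q4 · q3 · q2 · q1 = -0.5193 - 0.2539i - 0.5327j + 0.618k
-0.5193 - 0.2539i - 0.5327j + 0.618k


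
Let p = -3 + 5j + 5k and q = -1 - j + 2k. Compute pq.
-2 + 15i - 2j - 11k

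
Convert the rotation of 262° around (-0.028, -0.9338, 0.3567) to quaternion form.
-0.6561 - 0.0211i - 0.7047j + 0.2692k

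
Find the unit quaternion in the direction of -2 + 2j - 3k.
-0.4851 + 0.4851j - 0.7276k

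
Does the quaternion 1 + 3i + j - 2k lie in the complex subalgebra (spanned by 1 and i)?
No. The quaternion 1 + 3i + j - 2k has j-coefficient y = 1 and k-coefficient z = -2, not both zero, so it does not lie in the complex subalgebra spanned by 1 and i.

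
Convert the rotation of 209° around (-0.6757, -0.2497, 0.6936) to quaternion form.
-0.2504 - 0.6542i - 0.2417j + 0.6715k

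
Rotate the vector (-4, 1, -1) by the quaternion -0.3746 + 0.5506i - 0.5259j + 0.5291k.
(-0.707, 3.88, -1.564)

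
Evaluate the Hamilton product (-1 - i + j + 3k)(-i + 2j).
-3 - 5i - 5j - k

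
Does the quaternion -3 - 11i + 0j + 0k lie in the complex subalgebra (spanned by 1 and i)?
Yes. The quaternion -3 - 11i has j- and k-coefficients y = z = 0, so it lies in the complex subalgebra spanned by 1 and i.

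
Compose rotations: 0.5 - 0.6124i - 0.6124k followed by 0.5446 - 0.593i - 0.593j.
-0.0909 - 0.2669i - 0.6597j - 0.6967k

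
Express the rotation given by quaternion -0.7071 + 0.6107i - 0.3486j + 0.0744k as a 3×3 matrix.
[[0.7459, -0.3206, 0.5839], [-0.531, 0.243, 0.8118], [-0.4021, -0.9155, 0.011]]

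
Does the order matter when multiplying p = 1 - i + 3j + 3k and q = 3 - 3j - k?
Yes: pq = 15 + 3i + 5j + 11k ≠ 15 - 9i + 7j + 5k = qp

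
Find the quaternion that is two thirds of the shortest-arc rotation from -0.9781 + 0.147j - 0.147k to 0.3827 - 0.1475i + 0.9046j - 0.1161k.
-0.7417 + 0.1182i - 0.6597j + 0.0277k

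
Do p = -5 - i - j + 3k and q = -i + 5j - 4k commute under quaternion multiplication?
No: pq = 16 - 6i - 32j + 14k ≠ 16 + 16i - 18j + 26k = qp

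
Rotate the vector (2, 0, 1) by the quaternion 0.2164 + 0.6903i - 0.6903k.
(-0.859, -0.896, -1.859)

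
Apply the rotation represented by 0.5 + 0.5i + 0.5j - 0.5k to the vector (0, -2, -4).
(-2, 4, 0)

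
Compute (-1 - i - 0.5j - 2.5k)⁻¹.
-0.1176 + 0.1176i + 0.0588j + 0.2941k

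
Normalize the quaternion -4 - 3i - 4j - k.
-0.6172 - 0.4629i - 0.6172j - 0.1543k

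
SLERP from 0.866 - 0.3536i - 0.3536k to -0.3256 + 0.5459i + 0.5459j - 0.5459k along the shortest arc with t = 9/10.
0.4263 - 0.5681i - 0.5208j + 0.4736k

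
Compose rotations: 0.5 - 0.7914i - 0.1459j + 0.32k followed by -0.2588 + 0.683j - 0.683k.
0.1888 + 0.3237i + 0.9198j + 0.1162k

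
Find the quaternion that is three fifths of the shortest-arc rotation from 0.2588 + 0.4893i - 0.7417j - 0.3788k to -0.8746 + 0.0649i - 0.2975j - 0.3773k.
-0.5216 + 0.3129i - 0.6249j - 0.4895k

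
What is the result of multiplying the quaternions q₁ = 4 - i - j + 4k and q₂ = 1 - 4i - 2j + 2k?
-10 - 11i - 23j + 10k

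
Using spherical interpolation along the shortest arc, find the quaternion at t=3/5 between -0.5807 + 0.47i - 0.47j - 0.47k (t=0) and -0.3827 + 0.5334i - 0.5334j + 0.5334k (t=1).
-0.5373 + 0.5879i - 0.5879j + 0.1419k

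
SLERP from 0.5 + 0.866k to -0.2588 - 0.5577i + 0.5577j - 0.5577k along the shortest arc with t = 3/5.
0.3959 + 0.3669i - 0.3669j + 0.7576k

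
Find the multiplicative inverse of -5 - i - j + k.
-0.1786 + 0.0357i + 0.0357j - 0.0357k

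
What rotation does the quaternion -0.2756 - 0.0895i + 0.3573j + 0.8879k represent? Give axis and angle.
axis = (-0.0931, 0.3717, 0.9237), θ = 212°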